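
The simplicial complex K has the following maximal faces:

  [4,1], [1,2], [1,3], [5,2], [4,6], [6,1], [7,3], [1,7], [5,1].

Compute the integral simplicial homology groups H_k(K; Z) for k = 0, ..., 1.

K has 7 vertices, 9 edges.
rank ∂_0 = 0, rank ∂_1 = 6 ⇒ b_0 = 7 − 0 − 6 = 1; all invariant factors of ∂_1 are 1 so no torsion. So H_0 = Z.
rank ∂_1 = 6, rank ∂_2 = 0 ⇒ b_1 = 9 − 6 − 0 = 3. So H_1 = Z^3.

H_0 ≅ Z,  H_1 ≅ Z^3.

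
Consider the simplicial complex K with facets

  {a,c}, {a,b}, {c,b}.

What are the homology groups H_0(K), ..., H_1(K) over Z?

Fix the vertex order a < b < c and write every simplex with vertices in increasing order. Then dim K = 1 and the simplices of K are:

  0-simplices (3): a, b, c
  1-simplices (3): ab, ac, bc

Hence C_0 ≅ Z^3, C_1 ≅ Z^3.

Boundary ∂_1: C_1 → C_0 maps an edge to its endpoints' difference, ∂[p,q] = q − p. For instance
  ∂ab = b − a.
As a 3×3 matrix over Z this has rank 2, with invariant factors (1,1).

Computing H_k = (kernel of ∂_k) / (image of ∂_{k+1}):

  H_0: rank C_0 − rank ∂_1 = 3 − 2 = 1, and the invariant factors of ∂_1 are all 1, so H_0 = Z.
  H_1: rank ker ∂_1 − rank ∂_2 = (3 − 2) − 0 = 1, and there is no ∂_2, so H_1 = Z.

As a check, the Euler characteristic is 3 − 3 = 0, which agrees with 1 − 1 = 0.
(K is a triangulation of the circle S^1.)

H_0 = Z,  H_1 = Z.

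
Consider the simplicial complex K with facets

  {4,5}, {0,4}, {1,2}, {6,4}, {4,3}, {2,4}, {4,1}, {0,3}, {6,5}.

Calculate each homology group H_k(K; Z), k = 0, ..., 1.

Take the total order 0 < 1 < 2 < 3 < 4 < 5 < 6 on the vertex set. Then K (dimension 1) consists of the simplices:

  0-simplices (7): [0], [1], [2], [3], [4], [5], [6]
  1-simplices (9): [0,3], [0,4], [1,2], [1,4], [2,4], [3,4], [4,5], [4,6], [5,6]

giving chain groups C_0 ≅ Z^7, C_1 ≅ Z^9.

Boundary ∂_1: C_1 → C_0 maps an edge to its endpoints' difference, ∂[p,q] = q − p. For instance
  ∂[1,2] = [2] − [1].
As a 7×9 matrix over Z this has rank 6, with invariant factors (1,1,1,1,1,1).

Reading off H_k = ker ∂_k / im ∂_{k+1}:

  H_0: rank C_0 − rank ∂_1 = 7 − 6 = 1, and the invariant factors of ∂_1 are all 1, so H_0 ≅ Z.
  H_1: rank ker ∂_1 − rank ∂_2 = (9 − 6) − 0 = 3, and there is no ∂_2, so H_1 ≅ Z^3.

As a check, the Euler characteristic is 7 − 9 = -2, which agrees with 1 − 3 = -2.
(K is a triangulation of a wedge of 3 circles.)

H_0 = Z,  H_1 = Z^3.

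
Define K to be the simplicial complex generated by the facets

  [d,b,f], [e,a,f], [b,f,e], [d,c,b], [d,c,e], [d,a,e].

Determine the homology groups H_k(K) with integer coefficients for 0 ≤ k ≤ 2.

Fix the vertex order a < b < c < d < e < f and write every simplex with vertices in increasing order. Then dim K = 2 and the simplices of K are:

  0-simplices (6): a, b, c, d, e, f
  1-simplices (12): ad, ae, af, bc, bd, be, bf, cd, ce, de, df, ef
  2-simplices (6): ade, aef, bcd, bdf, bef, cde

so the chain groups are C_0 ≅ Z^6, C_1 ≅ Z^12, C_2 ≅ Z^6.

∂_1: C_1 → C_0 is given by ∂[p,q] = [q] − [p].
As a 6×12 matrix over Z this has rank 5, with invariant factors (1,1,1,1,1).

The boundary map ∂_2: C_2 → C_1 acts by ∂[p,q,r] = [q,r] − [p,r] + [p,q]. For instance
  ∂bdf = df − bf + bd,
  ∂ade = de − ae + ad.
The 12×6 boundary matrix has rank 6 and Smith normal form diag(1,1,1,1,1,1).

From H_k ≅ ker(∂_k) / im(∂_{k+1}) we obtain:

  H_0: rank C_0 − rank ∂_1 = 6 − 5 = 1, and the invariant factors of ∂_1 are all 1, so H_0 ≅ Z.
  H_1: rank ker ∂_1 − rank ∂_2 = (12 − 5) − 6 = 1, and the invariant factors of ∂_2 are all 1, so H_1 ≅ Z.
  H_2: rank ker ∂_2 − rank ∂_3 = (6 − 6) − 0 = 0, and there is no ∂_3, so H_2 ≅ 0.

As a check, the Euler characteristic is 6 − 12 + 6 = 0, which agrees with 1 − 1 + 0 = 0.

H_0 = Z,  H_1 = Z,  H_2 = 0.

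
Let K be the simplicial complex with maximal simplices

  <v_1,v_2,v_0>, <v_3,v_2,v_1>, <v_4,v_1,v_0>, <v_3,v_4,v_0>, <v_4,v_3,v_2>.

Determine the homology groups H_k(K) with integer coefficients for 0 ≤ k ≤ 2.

K has 5 vertices, 10 edges, 5 triangles.
rank ∂_0 = 0, rank ∂_1 = 4 ⇒ b_0 = 5 − 0 − 4 = 1; all invariant factors of ∂_1 are 1 so no torsion. So H_0 = Z.
rank ∂_1 = 4, rank ∂_2 = 5 ⇒ b_1 = 10 − 4 − 5 = 1; all invariant factors of ∂_2 are 1 so no torsion. So H_1 = Z.
rank ∂_2 = 5, rank ∂_3 = 0 ⇒ b_2 = 5 − 5 − 0 = 0. So H_2 = 0.

H_0 ≅ Z,  H_1 ≅ Z,  H_2 = 0.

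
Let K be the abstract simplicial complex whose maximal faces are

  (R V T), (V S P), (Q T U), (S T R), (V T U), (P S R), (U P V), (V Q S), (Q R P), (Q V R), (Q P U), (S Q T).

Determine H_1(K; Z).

Take the total order P < Q < R < S < T < U < V on the vertex set. Then K (dimension 2) consists of the simplices:

  0-simplices (7): P, Q, R, S, T, U, V
  1-simplices (18): PQ, PR, PS, PU, PV, QR, QS, QT, QU, QV, RS, RT, RV, ST, SV, TU, TV, UV
  2-simplices (12): PQR, PQU, PRS, PSV, PUV, QRV, QST, QSV, QTU, RST, RTV, TUV

so the chain groups are C_0 ≅ Z^7, C_1 ≅ Z^18, C_2 ≅ Z^12.

Boundary ∂_1: C_1 → C_0 maps an edge to its endpoints' difference, ∂[p,q] = q − p.
As a 7×18 matrix over Z this has rank 6, with invariant factors (1,1,1,1,1,1).

∂_2: C_2 → C_1 maps a triangle to the signed sum of its edges. For instance
  ∂QRV = RV − QV + QR,
  ∂PQR = QR − PR + PQ.
As a 18×12 matrix over Z this has rank 12, with invariant factors (1,1,1,1,1,1,1,1,1,1,1,2).

Now H_k = ker ∂_k / im ∂_{k+1}, so:

  H_1: rank ker ∂_1 − rank ∂_2 = (18 − 6) − 12 = 0, and ∂_2 has invariant factor 2 > 1, so H_1 = Z/2.

H_1 ≅ Z/2.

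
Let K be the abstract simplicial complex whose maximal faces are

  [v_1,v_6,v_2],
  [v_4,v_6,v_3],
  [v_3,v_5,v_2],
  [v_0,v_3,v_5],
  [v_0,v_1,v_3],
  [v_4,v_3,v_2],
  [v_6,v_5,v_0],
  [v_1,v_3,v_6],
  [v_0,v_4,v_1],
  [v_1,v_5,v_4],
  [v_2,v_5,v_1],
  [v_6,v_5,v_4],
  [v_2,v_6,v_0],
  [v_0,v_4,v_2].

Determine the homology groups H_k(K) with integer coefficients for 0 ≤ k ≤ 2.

H_0 ≅ Z,  H_1 ≅ Z^2,  H_2 ≅ Z.

We work with the vertex ordering v_0 < v_1 < v_2 < v_3 < v_4 < v_5 < v_6. The simplices of K, each written with vertices in increasing order, are:

  0-simplices (7): [v_0], [v_1], [v_2], [v_3], [v_4], [v_5], [v_6]
  1-simplices (21): (21 of them)
  2-simplices (14): (14 of them)

so the chain groups are C_0 ≅ Z^7, C_1 ≅ Z^21, C_2 ≅ Z^14.

The boundary map ∂_1: C_1 → C_0 is given by ∂[p,q] = [q] − [p].
The resulting 7×21 matrix has rank 6, and its Smith normal form has invariant factors (1,1,1,1,1,1).

The boundary map ∂_2: C_2 → C_1 acts by ∂[p,q,r] = [q,r] − [p,r] + [p,q]. For instance
  ∂[v_3,v_4,v_6] = [v_4,v_6] − [v_3,v_6] + [v_3,v_4],
  ∂[v_0,v_1,v_3] = [v_1,v_3] − [v_0,v_3] + [v_0,v_1].
As a 21×14 matrix over Z this has rank 13, with invariant factors (1,1,1,1,1,1,1,1,1,1,1,1,1).

Now H_k = ker ∂_k / im ∂_{k+1}, so:

  H_0: rank C_0 − rank ∂_1 = 7 − 6 = 1, and the invariant factors of ∂_1 are all 1, so H_0 = Z.
  H_1: rank ker ∂_1 − rank ∂_2 = (21 − 6) − 13 = 2, and the invariant factors of ∂_2 are all 1, so H_1 = Z^2.
  H_2: rank ker ∂_2 − rank ∂_3 = (14 − 13) − 0 = 1, and there is no ∂_3, so H_2 = Z.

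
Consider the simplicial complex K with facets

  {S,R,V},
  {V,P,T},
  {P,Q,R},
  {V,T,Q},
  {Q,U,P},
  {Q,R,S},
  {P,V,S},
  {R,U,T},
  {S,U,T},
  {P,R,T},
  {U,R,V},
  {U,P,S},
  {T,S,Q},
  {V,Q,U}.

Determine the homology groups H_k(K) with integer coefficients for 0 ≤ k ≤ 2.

H_0 ≅ Z,  H_1 ≅ Z^2,  H_2 ≅ Z.

K has 7 vertices, 21 edges, 14 triangles.
rank ∂_0 = 0, rank ∂_1 = 6 ⇒ b_0 = 7 − 0 − 6 = 1; all invariant factors of ∂_1 are 1 so no torsion. So H_0 = Z.
rank ∂_1 = 6, rank ∂_2 = 13 ⇒ b_1 = 21 − 6 − 13 = 2; all invariant factors of ∂_2 are 1 so no torsion. So H_1 = Z^2.
rank ∂_2 = 13, rank ∂_3 = 0 ⇒ b_2 = 14 − 13 − 0 = 1. So H_2 = Z.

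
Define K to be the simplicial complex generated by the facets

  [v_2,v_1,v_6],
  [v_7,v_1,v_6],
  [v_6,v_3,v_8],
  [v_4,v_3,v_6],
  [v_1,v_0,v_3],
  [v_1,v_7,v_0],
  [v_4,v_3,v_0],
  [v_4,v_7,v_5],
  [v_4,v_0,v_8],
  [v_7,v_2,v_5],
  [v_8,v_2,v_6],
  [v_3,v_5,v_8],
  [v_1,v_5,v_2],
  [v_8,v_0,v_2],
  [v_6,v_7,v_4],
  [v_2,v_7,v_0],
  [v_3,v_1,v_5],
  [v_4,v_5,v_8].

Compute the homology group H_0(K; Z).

H_0 = Z.

Fix the vertex order v_0 < v_1 < v_2 < v_3 < v_4 < v_5 < v_6 < v_7 < v_8 and write every simplex with vertices in increasing order. Then dim K = 2 and the simplices of K are:

  0-simplices (9): [v_0], [v_1], [v_2], [v_3], [v_4], [v_5], [v_6], [v_7], [v_8]
  1-simplices (27): (27 of them)
  2-simplices (18): (18 of them)

giving chain groups C_0 ≅ Z^9, C_1 ≅ Z^27, C_2 ≅ Z^18.

∂_1: C_1 → C_0 sends each edge [p,q] (with p < q) to q − p.
The resulting 9×27 matrix has rank 8, and its Smith normal form has invariant factors (1,1,1,1,1,1,1,1).

The boundary map ∂_2: C_2 → C_1 acts by ∂[p,q,r] = [q,r] − [p,r] + [p,q]. For instance
  ∂[v_4,v_6,v_7] = [v_6,v_7] − [v_4,v_7] + [v_4,v_6],
  ∂[v_1,v_6,v_7] = [v_6,v_7] − [v_1,v_7] + [v_1,v_6].
This gives a 27×18 integer matrix of rank 18; reducing to Smith normal form yields diagonal entries (1,1,1,1,1,1,1,1,1,1,1,1,1,1,1,1,1,2).

Reading off H_k = ker ∂_k / im ∂_{k+1}:

  H_0: rank C_0 − rank ∂_1 = 9 − 8 = 1, and the invariant factors of ∂_1 are all 1, so H_0 = Z.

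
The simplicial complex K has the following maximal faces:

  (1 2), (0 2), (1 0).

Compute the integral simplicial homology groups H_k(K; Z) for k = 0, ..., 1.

Fix the vertex order 0 < 1 < 2 and write every simplex with vertices in increasing order. Then dim K = 1 and the simplices of K are:

  0-simplices (3): [0], [1], [2]
  1-simplices (3): [0,1], [0,2], [1,2]

Hence C_0 ≅ Z^3, C_1 ≅ Z^3.

Boundary ∂_1: C_1 → C_0 sends each edge [p,q] (with p < q) to q − p. For instance
  ∂[0,1] = [1] − [0].
The 3×3 boundary matrix has rank 2 and Smith normal form diag(1,1).

Now H_k = ker ∂_k / im ∂_{k+1}, so:

  H_0: rank C_0 − rank ∂_1 = 3 − 2 = 1, and the invariant factors of ∂_1 are all 1, so H_0 ≅ Z.
  H_1: rank ker ∂_1 − rank ∂_2 = (3 − 2) − 0 = 1, and there is no ∂_2, so H_1 ≅ Z.

H_0 ≅ Z,  H_1 ≅ Z.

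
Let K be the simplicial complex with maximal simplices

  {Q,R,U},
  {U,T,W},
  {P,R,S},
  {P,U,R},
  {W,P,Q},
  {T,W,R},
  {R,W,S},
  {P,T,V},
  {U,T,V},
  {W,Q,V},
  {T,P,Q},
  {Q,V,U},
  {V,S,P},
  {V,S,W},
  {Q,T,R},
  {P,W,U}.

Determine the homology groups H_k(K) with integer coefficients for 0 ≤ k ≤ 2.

H_0 = Z,  H_1 = Z^2,  H_2 = Z.

Order the vertices as P < Q < R < S < T < U < V < W. Listing each simplex with vertices in this order, K has dimension 2 with simplices:

  0-simplices (8): P, Q, R, S, T, U, V, W
  1-simplices (24): PQ, PR, PS, PT, PU, PV, PW, QR, QT, QU, QV, QW, RS, RT, RU, RW, SV, SW, TU, TV, TW, UV, UW, VW
  2-simplices (16): PQT, PQW, PRS, PRU, PSV, PTV, PUW, QRT, QRU, QUV, QVW, RSW, RTW, SVW, TUV, TUW

so the chain groups are C_0 ≅ Z^8, C_1 ≅ Z^24, C_2 ≅ Z^16.

The boundary map ∂_1: C_1 → C_0 maps an edge to its endpoints' difference, ∂[p,q] = q − p.
The resulting 8×24 matrix has rank 7, and its Smith normal form has invariant factors (1,1,1,1,1,1,1).

∂_2: C_2 → C_1 maps a triangle to the signed sum of its edges. For instance
  ∂PRU = RU − PU + PR,
  ∂PTV = TV − PV + PT.
The resulting 24×16 matrix has rank 15, and its Smith normal form has invariant factors (1,1,1,1,1,1,1,1,1,1,1,1,1,1,1).

From H_k ≅ ker(∂_k) / im(∂_{k+1}) we obtain:

  H_0: rank C_0 − rank ∂_1 = 8 − 7 = 1, and the invariant factors of ∂_1 are all 1, so H_0 ≅ Z.
  H_1: rank ker ∂_1 − rank ∂_2 = (24 − 7) − 15 = 2, and the invariant factors of ∂_2 are all 1, so H_1 ≅ Z^2.
  H_2: rank ker ∂_2 − rank ∂_3 = (16 − 15) − 0 = 1, and there is no ∂_3, so H_2 ≅ Z.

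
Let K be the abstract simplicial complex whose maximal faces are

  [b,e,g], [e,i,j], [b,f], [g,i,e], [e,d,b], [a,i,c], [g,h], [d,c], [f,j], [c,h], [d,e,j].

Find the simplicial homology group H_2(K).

Order the vertices as a < b < c < d < e < f < g < h < i < j. Listing each simplex with vertices in this order, K has dimension 2 with simplices:

  0-simplices (10): a, b, c, d, e, f, g, h, i, j
  1-simplices (18): ac, ai, bd, be, bf, bg, cd, ch, ci, de, dj, eg, ei, ej, fj, gh, gi, ij
  2-simplices (6): aci, bde, beg, dej, egi, eij

Hence C_0 ≅ Z^10, C_1 ≅ Z^18, C_2 ≅ Z^6.

The boundary map ∂_1: C_1 → C_0 is given by ∂[p,q] = [q] − [p]. For instance
  ∂de = e − d.
As a 10×18 matrix over Z this has rank 9, with invariant factors (1,1,1,1,1,1,1,1,1).

Boundary ∂_2: C_2 → C_1 sends each 2-simplex [p,q,r] to [q,r] − [p,r] + [p,q]. For instance
  ∂eij = ij − ej + ei,
  ∂bde = de − be + bd.
The resulting 18×6 matrix has rank 6, and its Smith normal form has invariant factors (1,1,1,1,1,1).

Computing H_k = (kernel of ∂_k) / (image of ∂_{k+1}):

  H_2: rank ker ∂_2 − rank ∂_3 = (6 − 6) − 0 = 0, and there is no ∂_3, so H_2 ≅ 0.

H_2 ≅ 0.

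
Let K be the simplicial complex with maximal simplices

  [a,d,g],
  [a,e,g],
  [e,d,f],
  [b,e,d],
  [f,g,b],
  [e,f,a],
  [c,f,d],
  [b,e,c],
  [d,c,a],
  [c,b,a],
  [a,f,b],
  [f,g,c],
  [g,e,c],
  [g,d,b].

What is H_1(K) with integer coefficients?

Fix the vertex order a < b < c < d < e < f < g and write every simplex with vertices in increasing order. Then dim K = 2 and the simplices of K are:

  0-simplices (7): a, b, c, d, e, f, g
  1-simplices (21): ab, ac, ad, ae, af, ag, bc, bd, be, bf, bg, cd, ce, cf, cg, de, df, dg, ef, eg, fg
  2-simplices (14): abc, abf, acd, adg, aef, aeg, bce, bde, bdg, bfg, cdf, ceg, cfg, def

giving chain groups C_0 ≅ Z^7, C_1 ≅ Z^21, C_2 ≅ Z^14.

The boundary map ∂_1: C_1 → C_0 sends each edge [p,q] (with p < q) to q − p.
The resulting 7×21 matrix has rank 6, and its Smith normal form has invariant factors (1,1,1,1,1,1).

∂_2: C_2 → C_1 maps a triangle to the signed sum of its edges. For instance
  ∂bce = ce − be + bc,
  ∂adg = dg − ag + ad.
As a 21×14 matrix over Z this has rank 13, with invariant factors (1,1,1,1,1,1,1,1,1,1,1,1,1).

Computing H_k = (kernel of ∂_k) / (image of ∂_{k+1}):

  H_1: rank ker ∂_1 − rank ∂_2 = (21 − 6) − 13 = 2, and the invariant factors of ∂_2 are all 1, so H_1 ≅ Z^2.

H_1 ≅ Z^2.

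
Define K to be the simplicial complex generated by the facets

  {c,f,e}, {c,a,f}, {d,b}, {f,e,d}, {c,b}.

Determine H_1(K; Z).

H_1 ≅ Z.

We work with the vertex ordering a < b < c < d < e < f. The simplices of K, each written with vertices in increasing order, are:

  0-simplices (6): a, b, c, d, e, f
  1-simplices (9): ac, af, bc, bd, ce, cf, de, df, ef
  2-simplices (3): acf, cef, def

so the chain groups are C_0 ≅ Z^6, C_1 ≅ Z^9, C_2 ≅ Z^3.

The boundary map ∂_1: C_1 → C_0 sends each edge [p,q] (with p < q) to q − p. For instance
  ∂de = e − d.
The 6×9 boundary matrix has rank 5 and Smith normal form diag(1,1,1,1,1).

∂_2: C_2 → C_1 acts by ∂[p,q,r] = [q,r] − [p,r] + [p,q]. For instance
  ∂cef = ef − cf + ce,
  ∂acf = cf − af + ac.
As a 9×3 matrix over Z this has rank 3, with invariant factors (1,1,1).

From H_k ≅ ker(∂_k) / im(∂_{k+1}) we obtain:

  H_1: rank ker ∂_1 − rank ∂_2 = (9 − 5) − 3 = 1, and the invariant factors of ∂_2 are all 1, so H_1 ≅ Z.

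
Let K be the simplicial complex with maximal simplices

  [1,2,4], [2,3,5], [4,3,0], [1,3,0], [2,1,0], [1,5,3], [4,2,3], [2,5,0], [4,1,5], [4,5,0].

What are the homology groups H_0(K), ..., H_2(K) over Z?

H_0 = Z,  H_1 = Z/2,  H_2 = 0.

K has 6 vertices, 15 edges, 10 triangles.
rank ∂_0 = 0, rank ∂_1 = 5 ⇒ b_0 = 6 − 0 − 5 = 1; all invariant factors of ∂_1 are 1 so no torsion. So H_0 ≅ Z.
rank ∂_1 = 5, rank ∂_2 = 10 ⇒ b_1 = 15 − 5 − 10 = 0; ∂_2 has invariant factor(s) [2] giving torsion. So H_1 ≅ Z/2.
rank ∂_2 = 10, rank ∂_3 = 0 ⇒ b_2 = 10 − 10 − 0 = 0. So H_2 ≅ 0.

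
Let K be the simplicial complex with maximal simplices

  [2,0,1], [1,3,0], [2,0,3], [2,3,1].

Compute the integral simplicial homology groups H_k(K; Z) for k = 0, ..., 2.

H_0 = Z,  H_1 = 0,  H_2 = Z.

K has 4 vertices, 6 edges, 4 triangles.
rank ∂_0 = 0, rank ∂_1 = 3 ⇒ b_0 = 4 − 0 − 3 = 1; all invariant factors of ∂_1 are 1 so no torsion. So H_0 ≅ Z.
rank ∂_1 = 3, rank ∂_2 = 3 ⇒ b_1 = 6 − 3 − 3 = 0; all invariant factors of ∂_2 are 1 so no torsion. So H_1 ≅ 0.
rank ∂_2 = 3, rank ∂_3 = 0 ⇒ b_2 = 4 − 3 − 0 = 1. So H_2 ≅ Z.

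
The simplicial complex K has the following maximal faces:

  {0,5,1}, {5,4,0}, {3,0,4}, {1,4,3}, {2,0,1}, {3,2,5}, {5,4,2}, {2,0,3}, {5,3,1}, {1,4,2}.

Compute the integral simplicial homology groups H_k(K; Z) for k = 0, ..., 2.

H_0 = Z,  H_1 = Z/2,  H_2 = 0.

Take the total order 0 < 1 < 2 < 3 < 4 < 5 on the vertex set. Then K (dimension 2) consists of the simplices:

  0-simplices (6): [0], [1], [2], [3], [4], [5]
  1-simplices (15): [0,1], [0,2], [0,3], [0,4], [0,5], [1,2], [1,3], [1,4], [1,5], [2,3], [2,4], [2,5], [3,4], [3,5], [4,5]
  2-simplices (10): [0,1,2], [0,1,5], [0,2,3], [0,3,4], [0,4,5], [1,2,4], [1,3,4], [1,3,5], [2,3,5], [2,4,5]

giving chain groups C_0 ≅ Z^6, C_1 ≅ Z^15, C_2 ≅ Z^10.

The boundary map ∂_1: C_1 → C_0 maps an edge to its endpoints' difference, ∂[p,q] = q − p.
This gives a 6×15 integer matrix of rank 5; reducing to Smith normal form yields diagonal entries (1,1,1,1,1).

Boundary ∂_2: C_2 → C_1 maps a triangle to the signed sum of its edges. For instance
  ∂[2,3,5] = [3,5] − [2,5] + [2,3],
  ∂[0,2,3] = [2,3] − [0,3] + [0,2].
The 15×10 boundary matrix has rank 10 and Smith normal form diag(1,1,1,1,1,1,1,1,1,2).

From H_k ≅ ker(∂_k) / im(∂_{k+1}) we obtain:

  H_0: rank C_0 − rank ∂_1 = 6 − 5 = 1, and the invariant factors of ∂_1 are all 1, so H_0 ≅ Z.
  H_1: rank ker ∂_1 − rank ∂_2 = (15 − 5) − 10 = 0, and ∂_2 has invariant factor 2 > 1, so H_1 ≅ Z/2.
  H_2: rank ker ∂_2 − rank ∂_3 = (10 − 10) − 0 = 0, and there is no ∂_3, so H_2 ≅ 0.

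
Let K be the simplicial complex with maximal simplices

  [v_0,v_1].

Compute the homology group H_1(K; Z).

H_1 ≅ 0.

K has 2 vertices, 1 edge.
rank ∂_1 = 1, rank ∂_2 = 0 ⇒ b_1 = 1 − 1 − 0 = 0. So H_1 ≅ 0.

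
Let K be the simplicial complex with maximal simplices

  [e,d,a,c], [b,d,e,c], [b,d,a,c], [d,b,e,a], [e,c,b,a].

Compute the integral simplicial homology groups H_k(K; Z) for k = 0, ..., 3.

Fix the vertex order a < b < c < d < e and write every simplex with vertices in increasing order. Then dim K = 3 and the simplices of K are:

  0-simplices (5): a, b, c, d, e
  1-simplices (10): ab, ac, ad, ae, bc, bd, be, cd, ce, de
  2-simplices (10): abc, abd, abe, acd, ace, ade, bcd, bce, bde, cde
  3-simplices (5): abcd, abce, abde, acde, bcde

Hence C_0 ≅ Z^5, C_1 ≅ Z^10, C_2 ≅ Z^10, C_3 ≅ Z^5.

The boundary map ∂_1: C_1 → C_0 is given by ∂[p,q] = [q] − [p]. For instance
  ∂cd = d − c.
As a 5×10 matrix over Z this has rank 4, with invariant factors (1,1,1,1).

The boundary map ∂_2: C_2 → C_1 maps a triangle to the signed sum of its edges. For instance
  ∂bde = de − be + bd,
  ∂bcd = cd − bd + bc.
The 10×10 boundary matrix has rank 6 and Smith normal form diag(1,1,1,1,1,1).

The boundary map ∂_3: C_3 → C_2 sends each 3-simplex σ to the alternating sum Σ_i (−1)^i (σ with its i-th vertex removed). For instance
  ∂bcde = cde − bde + bce − bcd,
  ∂abcd = bcd − acd + abd − abc.
The resulting 10×5 matrix has rank 4, and its Smith normal form has invariant factors (1,1,1,1).

Computing H_k = (kernel of ∂_k) / (image of ∂_{k+1}):

  H_0: rank C_0 − rank ∂_1 = 5 − 4 = 1, and the invariant factors of ∂_1 are all 1, so H_0 = Z.
  H_1: rank ker ∂_1 − rank ∂_2 = (10 − 4) − 6 = 0, and the invariant factors of ∂_2 are all 1, so H_1 = 0.
  H_2: rank ker ∂_2 − rank ∂_3 = (10 − 6) − 4 = 0, and the invariant factors of ∂_3 are all 1, so H_2 = 0.
  H_3: rank ker ∂_3 − rank ∂_4 = (5 − 4) − 0 = 1, and there is no ∂_4, so H_3 = Z.

As a check, the Euler characteristic is 5 − 10 + 10 − 5 = 0, which agrees with 1 − 0 + 0 − 1 = 0.

H_0 = Z,  H_1 = 0,  H_2 = 0,  H_3 = Z.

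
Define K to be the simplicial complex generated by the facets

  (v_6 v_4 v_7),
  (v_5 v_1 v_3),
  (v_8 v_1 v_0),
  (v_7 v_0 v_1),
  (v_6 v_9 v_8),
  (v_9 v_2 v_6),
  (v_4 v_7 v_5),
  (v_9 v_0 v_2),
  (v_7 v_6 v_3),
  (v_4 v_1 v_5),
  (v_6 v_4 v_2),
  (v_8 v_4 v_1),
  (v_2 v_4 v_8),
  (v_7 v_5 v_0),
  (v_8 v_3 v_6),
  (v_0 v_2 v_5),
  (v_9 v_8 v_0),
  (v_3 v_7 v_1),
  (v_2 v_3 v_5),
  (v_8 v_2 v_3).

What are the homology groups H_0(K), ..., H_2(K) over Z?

H_0 ≅ Z,  H_1 ≅ Z × Z/2,  H_2 = 0.

We work with the vertex ordering v_0 < v_1 < v_2 < v_3 < v_4 < v_5 < v_6 < v_7 < v_8 < v_9. The simplices of K, each written with vertices in increasing order, are:

  0-simplices (10): [v_0], [v_1], [v_2], [v_3], [v_4], [v_5], [v_6], [v_7], [v_8], [v_9]
  1-simplices (30): (30 of them)
  2-simplices (20): (20 of them)

giving chain groups C_0 ≅ Z^10, C_1 ≅ Z^30, C_2 ≅ Z^20.

The boundary map ∂_1: C_1 → C_0 sends each edge [p,q] (with p < q) to q − p. For instance
  ∂[v_0,v_8] = [v_8] − [v_0].
This gives a 10×30 integer matrix of rank 9; reducing to Smith normal form yields diagonal entries (1,1,1,1,1,1,1,1,1).

Boundary ∂_2: C_2 → C_1 maps a triangle to the signed sum of its edges. For instance
  ∂[v_4,v_5,v_7] = [v_5,v_7] − [v_4,v_7] + [v_4,v_5],
  ∂[v_0,v_2,v_9] = [v_2,v_9] − [v_0,v_9] + [v_0,v_2].
This gives a 30×20 integer matrix of rank 20; reducing to Smith normal form yields diagonal entries (1,1,1,1,1,1,1,1,1,1,1,1,1,1,1,1,1,1,1,2).

From H_k ≅ ker(∂_k) / im(∂_{k+1}) we obtain:

  H_0: rank C_0 − rank ∂_1 = 10 − 9 = 1, and the invariant factors of ∂_1 are all 1, so H_0 = Z.
  H_1: rank ker ∂_1 − rank ∂_2 = (30 − 9) − 20 = 1, and ∂_2 has invariant factor 2 > 1, so H_1 = Z × Z/2.
  H_2: rank ker ∂_2 − rank ∂_3 = (20 − 20) − 0 = 0, and there is no ∂_3, so H_2 = 0.

As a check, the Euler characteristic is 10 − 30 + 20 = 0, which agrees with 1 − 1 + 0 = 0.
(K is a triangulation of the Klein bottle.)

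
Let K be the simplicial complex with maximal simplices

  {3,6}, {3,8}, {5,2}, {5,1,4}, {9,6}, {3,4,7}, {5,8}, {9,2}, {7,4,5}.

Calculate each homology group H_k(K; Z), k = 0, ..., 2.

H_0 ≅ Z,  H_1 ≅ Z^2,  H_2 = 0.

Take the total order 1 < 2 < 3 < 4 < 5 < 6 < 7 < 8 < 9 on the vertex set. Then K (dimension 2) consists of the simplices:

  0-simplices (9): [1], [2], [3], [4], [5], [6], [7], [8], [9]
  1-simplices (13): [1,4], [1,5], [2,5], [2,9], [3,4], [3,6], [3,7], [3,8], [4,5], [4,7], [5,7], [5,8], [6,9]
  2-simplices (3): [1,4,5], [3,4,7], [4,5,7]

giving chain groups C_0 ≅ Z^9, C_1 ≅ Z^13, C_2 ≅ Z^3.

∂_1: C_1 → C_0 maps an edge to its endpoints' difference, ∂[p,q] = q − p. For instance
  ∂[3,4] = [4] − [3].
The 9×13 boundary matrix has rank 8 and Smith normal form diag(1,1,1,1,1,1,1,1).

Boundary ∂_2: C_2 → C_1 sends each 2-simplex [p,q,r] to [q,r] − [p,r] + [p,q]. For instance
  ∂[3,4,7] = [4,7] − [3,7] + [3,4],
  ∂[4,5,7] = [5,7] − [4,7] + [4,5].
As a 13×3 matrix over Z this has rank 3, with invariant factors (1,1,1).

Reading off H_k = ker ∂_k / im ∂_{k+1}:

  H_0: rank C_0 − rank ∂_1 = 9 − 8 = 1, and the invariant factors of ∂_1 are all 1, so H_0 = Z.
  H_1: rank ker ∂_1 − rank ∂_2 = (13 − 8) − 3 = 2, and the invariant factors of ∂_2 are all 1, so H_1 = Z^2.
  H_2: rank ker ∂_2 − rank ∂_3 = (3 − 3) − 0 = 0, and there is no ∂_3, so H_2 = 0.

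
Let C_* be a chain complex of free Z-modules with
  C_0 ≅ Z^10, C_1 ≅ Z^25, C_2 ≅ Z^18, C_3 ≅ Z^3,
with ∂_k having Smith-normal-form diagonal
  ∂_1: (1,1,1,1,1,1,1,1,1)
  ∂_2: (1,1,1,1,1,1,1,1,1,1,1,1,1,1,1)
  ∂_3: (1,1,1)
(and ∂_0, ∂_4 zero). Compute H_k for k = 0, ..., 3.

H_0 = Z,  H_1 = Z,  H_2 = 0,  H_3 = 0.

H_0: b_0 = 10 − 0 − 9 = 1; torsion from ∂_1 factors > 1: none. So H_0 = Z.
H_1: b_1 = 25 − 9 − 15 = 1; torsion from ∂_2 factors > 1: none. So H_1 = Z.
H_2: b_2 = 18 − 15 − 3 = 0; torsion from ∂_3 factors > 1: none. So H_2 = 0.
H_3: b_3 = 3 − 3 − 0 = 0; torsion from ∂_4 factors > 1: none. So H_3 = 0.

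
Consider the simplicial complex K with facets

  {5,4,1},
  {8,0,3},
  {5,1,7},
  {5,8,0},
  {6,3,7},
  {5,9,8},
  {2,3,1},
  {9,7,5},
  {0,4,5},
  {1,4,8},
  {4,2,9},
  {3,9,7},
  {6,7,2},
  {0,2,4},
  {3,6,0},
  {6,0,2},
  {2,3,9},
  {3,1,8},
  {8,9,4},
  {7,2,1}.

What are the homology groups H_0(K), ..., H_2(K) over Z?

H_0 = Z,  H_1 = Z ⊕ Z/2,  H_2 = 0.

Take the total order 0 < 1 < 2 < 3 < 4 < 5 < 6 < 7 < 8 < 9 on the vertex set. Then K (dimension 2) consists of the simplices:

  0-simplices (10): [0], [1], [2], [3], [4], [5], [6], [7], [8], [9]
  1-simplices (30): (30 of them)
  2-simplices (20): (20 of them)

so the chain groups are C_0 ≅ Z^10, C_1 ≅ Z^30, C_2 ≅ Z^20.

The boundary map ∂_1: C_1 → C_0 maps an edge to its endpoints' difference, ∂[p,q] = q − p. For instance
  ∂[4,8] = [8] − [4].
The 10×30 boundary matrix has rank 9 and Smith normal form diag(1,1,1,1,1,1,1,1,1).

The boundary map ∂_2: C_2 → C_1 sends each 2-simplex [p,q,r] to [q,r] − [p,r] + [p,q]. For instance
  ∂[5,7,9] = [7,9] − [5,9] + [5,7],
  ∂[3,7,9] = [7,9] − [3,9] + [3,7].
The resulting 30×20 matrix has rank 20, and its Smith normal form has invariant factors (1,1,1,1,1,1,1,1,1,1,1,1,1,1,1,1,1,1,1,2).

Reading off H_k = ker ∂_k / im ∂_{k+1}:

  H_0: rank C_0 − rank ∂_1 = 10 − 9 = 1, and the invariant factors of ∂_1 are all 1, so H_0 ≅ Z.
  H_1: rank ker ∂_1 − rank ∂_2 = (30 − 9) − 20 = 1, and ∂_2 has invariant factor 2 > 1, so H_1 ≅ Z ⊕ Z/2.
  H_2: rank ker ∂_2 − rank ∂_3 = (20 − 20) − 0 = 0, and there is no ∂_3, so H_2 ≅ 0.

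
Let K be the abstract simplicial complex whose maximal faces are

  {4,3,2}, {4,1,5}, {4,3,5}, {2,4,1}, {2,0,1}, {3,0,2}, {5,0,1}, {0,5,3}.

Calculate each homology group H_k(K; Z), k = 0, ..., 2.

K has 6 vertices, 12 edges, 8 triangles.
rank ∂_0 = 0, rank ∂_1 = 5 ⇒ b_0 = 6 − 0 − 5 = 1; all invariant factors of ∂_1 are 1 so no torsion. So H_0 ≅ Z.
rank ∂_1 = 5, rank ∂_2 = 7 ⇒ b_1 = 12 − 5 − 7 = 0; all invariant factors of ∂_2 are 1 so no torsion. So H_1 ≅ 0.
rank ∂_2 = 7, rank ∂_3 = 0 ⇒ b_2 = 8 − 7 − 0 = 1. So H_2 ≅ Z.

H_0 ≅ Z,  H_1 = 0,  H_2 ≅ Z.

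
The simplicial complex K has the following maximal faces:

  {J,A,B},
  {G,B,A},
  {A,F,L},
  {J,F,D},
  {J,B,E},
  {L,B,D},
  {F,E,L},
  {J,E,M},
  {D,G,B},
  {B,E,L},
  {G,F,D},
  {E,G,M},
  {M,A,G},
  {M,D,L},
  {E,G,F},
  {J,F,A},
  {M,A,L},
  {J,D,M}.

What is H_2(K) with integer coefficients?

H_2 ≅ Z.

Fix the vertex order A < B < D < E < F < G < J < L < M and write every simplex with vertices in increasing order. Then dim K = 2 and the simplices of K are:

  0-simplices (9): A, B, D, E, F, G, J, L, M
  1-simplices (27): AB, AF, AG, AJ, AL, AM, BD, BE, BG, BJ, BL, DF, DG, DJ, DL, DM, EF, EG, EJ, EL, EM, FG, FJ, FL, GM, JM, LM
  2-simplices (18): ABG, ABJ, AFJ, AFL, AGM, ALM, BDG, BDL, BEJ, BEL, DFG, DFJ, DJM, DLM, EFG, EFL, EGM, EJM

giving chain groups C_0 ≅ Z^9, C_1 ≅ Z^27, C_2 ≅ Z^18.

Boundary ∂_1: C_1 → C_0 sends each edge [p,q] (with p < q) to q − p.
The 9×27 boundary matrix has rank 8 and Smith normal form diag(1,1,1,1,1,1,1,1).

The boundary map ∂_2: C_2 → C_1 maps a triangle to the signed sum of its edges. For instance
  ∂DJM = JM − DM + DJ,
  ∂DFG = FG − DG + DF.
As a 27×18 matrix over Z this has rank 17, with invariant factors (1,1,1,1,1,1,1,1,1,1,1,1,1,1,1,1,1).

Now H_k = ker ∂_k / im ∂_{k+1}, so:

  H_2: rank ker ∂_2 − rank ∂_3 = (18 − 17) − 0 = 1, and there is no ∂_3, so H_2 ≅ Z.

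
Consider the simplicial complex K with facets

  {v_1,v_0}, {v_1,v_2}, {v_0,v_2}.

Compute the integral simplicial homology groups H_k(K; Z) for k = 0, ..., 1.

H_0 ≅ Z,  H_1 ≅ Z.

We work with the vertex ordering v_0 < v_1 < v_2. The simplices of K, each written with vertices in increasing order, are:

  0-simplices (3): [v_0], [v_1], [v_2]
  1-simplices (3): [v_0,v_1], [v_0,v_2], [v_1,v_2]

giving chain groups C_0 ≅ Z^3, C_1 ≅ Z^3.

The boundary map ∂_1: C_1 → C_0 sends each edge [p,q] (with p < q) to q − p.
This gives a 3×3 integer matrix of rank 2; reducing to Smith normal form yields diagonal entries (1,1).

From H_k ≅ ker(∂_k) / im(∂_{k+1}) we obtain:

  H_0: rank C_0 − rank ∂_1 = 3 − 2 = 1, and the invariant factors of ∂_1 are all 1, so H_0 = Z.
  H_1: rank ker ∂_1 − rank ∂_2 = (3 − 2) − 0 = 1, and there is no ∂_2, so H_1 = Z.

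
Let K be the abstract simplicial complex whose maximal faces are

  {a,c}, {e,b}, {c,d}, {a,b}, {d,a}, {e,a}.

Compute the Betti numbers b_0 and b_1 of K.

Take the total order a < b < c < d < e on the vertex set. Then K (dimension 1) consists of the simplices:

  0-simplices (5): a, b, c, d, e
  1-simplices (6): ab, ac, ad, ae, be, cd

giving chain groups C_0 ≅ Z^5, C_1 ≅ Z^6.

∂_1: C_1 → C_0 sends each edge [p,q] (with p < q) to q − p. For instance
  ∂cd = d − c.
The 5×6 boundary matrix has rank 4 and Smith normal form diag(1,1,1,1).

Computing H_k = (kernel of ∂_k) / (image of ∂_{k+1}):

  H_0: rank C_0 − rank ∂_1 = 5 − 4 = 1, and the invariant factors of ∂_1 are all 1, so H_0 ≅ Z.
  H_1: rank ker ∂_1 − rank ∂_2 = (6 − 4) − 0 = 2, and there is no ∂_2, so H_1 ≅ Z^2.

(K is a triangulation of a wedge of 2 circles.)

Hence the Betti numbers are b_0 = 1, b_1 = 2.

b_0 = 1, b_1 = 2.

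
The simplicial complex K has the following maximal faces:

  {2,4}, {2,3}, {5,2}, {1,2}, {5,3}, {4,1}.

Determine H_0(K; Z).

H_0 = Z.

We work with the vertex ordering 1 < 2 < 3 < 4 < 5. The simplices of K, each written with vertices in increasing order, are:

  0-simplices (5): [1], [2], [3], [4], [5]
  1-simplices (6): [1,2], [1,4], [2,3], [2,4], [2,5], [3,5]

so the chain groups are C_0 ≅ Z^5, C_1 ≅ Z^6.

Boundary ∂_1: C_1 → C_0 maps an edge to its endpoints' difference, ∂[p,q] = q − p.
The 5×6 boundary matrix has rank 4 and Smith normal form diag(1,1,1,1).

From H_k ≅ ker(∂_k) / im(∂_{k+1}) we obtain:

  H_0: rank C_0 − rank ∂_1 = 5 − 4 = 1, and the invariant factors of ∂_1 are all 1, so H_0 = Z.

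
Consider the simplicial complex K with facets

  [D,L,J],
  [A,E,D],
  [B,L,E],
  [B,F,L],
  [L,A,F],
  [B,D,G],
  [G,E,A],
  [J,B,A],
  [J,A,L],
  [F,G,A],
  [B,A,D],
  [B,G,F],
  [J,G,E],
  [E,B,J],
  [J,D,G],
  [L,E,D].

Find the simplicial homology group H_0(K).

H_0 ≅ Z.

Order the vertices as A < B < D < E < F < G < J < L. Listing each simplex with vertices in this order, K has dimension 2 with simplices:

  0-simplices (8): A, B, D, E, F, G, J, L
  1-simplices (24): AB, AD, AE, AF, AG, AJ, AL, BD, BE, BF, BG, BJ, BL, DE, DG, DJ, DL, EG, EJ, EL, FG, FL, GJ, JL
  2-simplices (16): ABD, ABJ, ADE, AEG, AFG, AFL, AJL, BDG, BEJ, BEL, BFG, BFL, DEL, DGJ, DJL, EGJ

giving chain groups C_0 ≅ Z^8, C_1 ≅ Z^24, C_2 ≅ Z^16.

Boundary ∂_1: C_1 → C_0 sends each edge [p,q] (with p < q) to q − p.
The 8×24 boundary matrix has rank 7 and Smith normal form diag(1,1,1,1,1,1,1).

Boundary ∂_2: C_2 → C_1 sends each 2-simplex [p,q,r] to [q,r] − [p,r] + [p,q]. For instance
  ∂ABD = BD − AD + AB,
  ∂BDG = DG − BG + BD.
As a 24×16 matrix over Z this has rank 15, with invariant factors (1,1,1,1,1,1,1,1,1,1,1,1,1,1,1).

Computing H_k = (kernel of ∂_k) / (image of ∂_{k+1}):

  H_0: rank C_0 − rank ∂_1 = 8 − 7 = 1, and the invariant factors of ∂_1 are all 1, so H_0 ≅ Z.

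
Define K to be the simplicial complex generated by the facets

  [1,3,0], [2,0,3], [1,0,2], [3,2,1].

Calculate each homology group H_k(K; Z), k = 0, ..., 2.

Fix the vertex order 0 < 1 < 2 < 3 and write every simplex with vertices in increasing order. Then dim K = 2 and the simplices of K are:

  0-simplices (4): [0], [1], [2], [3]
  1-simplices (6): [0,1], [0,2], [0,3], [1,2], [1,3], [2,3]
  2-simplices (4): [0,1,2], [0,1,3], [0,2,3], [1,2,3]

Hence C_0 ≅ Z^4, C_1 ≅ Z^6, C_2 ≅ Z^4.

The boundary map ∂_1: C_1 → C_0 maps an edge to its endpoints' difference, ∂[p,q] = q − p. For instance
  ∂[2,3] = [3] − [2].
As a 4×6 matrix over Z this has rank 3, with invariant factors (1,1,1).

The boundary map ∂_2: C_2 → C_1 maps a triangle to the signed sum of its edges. For instance
  ∂[1,2,3] = [2,3] − [1,3] + [1,2],
  ∂[0,2,3] = [2,3] − [0,3] + [0,2].
This gives a 6×4 integer matrix of rank 3; reducing to Smith normal form yields diagonal entries (1,1,1).

Reading off H_k = ker ∂_k / im ∂_{k+1}:

  H_0: rank C_0 − rank ∂_1 = 4 − 3 = 1, and the invariant factors of ∂_1 are all 1, so H_0 ≅ Z.
  H_1: rank ker ∂_1 − rank ∂_2 = (6 − 3) − 3 = 0, and the invariant factors of ∂_2 are all 1, so H_1 ≅ 0.
  H_2: rank ker ∂_2 − rank ∂_3 = (4 − 3) − 0 = 1, and there is no ∂_3, so H_2 ≅ Z.

H_0 ≅ Z,  H_1 = 0,  H_2 ≅ Z.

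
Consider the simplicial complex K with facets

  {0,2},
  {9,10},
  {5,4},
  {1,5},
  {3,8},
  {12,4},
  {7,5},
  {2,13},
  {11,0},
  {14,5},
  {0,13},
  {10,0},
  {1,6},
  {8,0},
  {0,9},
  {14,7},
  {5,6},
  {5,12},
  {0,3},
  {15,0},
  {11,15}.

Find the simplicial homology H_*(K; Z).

H_0 ≅ Z^2,  H_1 ≅ Z^7.

Take the total order 0 < 1 < 2 < 3 < 4 < 5 < 6 < 7 < 8 < 9 < 10 < 11 < 12 < 13 < 14 < 15 on the vertex set. Then K (dimension 1) consists of the simplices:

  0-simplices (16): [0], [1], [2], [3], [4], [5], [6], [7], [8], [9], [10], [11], [12], [13], [14], [15]
  1-simplices (21): [0,2], [0,3], [0,8], [0,9], [0,10], [0,11], [0,13], [0,15], [1,5], [1,6], [2,13], [3,8], [4,5], [4,12], [5,6], [5,7], [5,12], [5,14], [7,14], [9,10], [11,15]

giving chain groups C_0 ≅ Z^16, C_1 ≅ Z^21.

The boundary map ∂_1: C_1 → C_0 is given by ∂[p,q] = [q] − [p]. For instance
  ∂[4,12] = [12] − [4].
The resulting 16×21 matrix has rank 14, and its Smith normal form has invariant factors (1,1,1,1,1,1,1,1,1,1,1,1,1,1).

From H_k ≅ ker(∂_k) / im(∂_{k+1}) we obtain:

  H_0: rank C_0 − rank ∂_1 = 16 − 14 = 2, and the invariant factors of ∂_1 are all 1, so H_0 = Z^2.
  H_1: rank ker ∂_1 − rank ∂_2 = (21 − 14) − 0 = 7, and there is no ∂_2, so H_1 = Z^7.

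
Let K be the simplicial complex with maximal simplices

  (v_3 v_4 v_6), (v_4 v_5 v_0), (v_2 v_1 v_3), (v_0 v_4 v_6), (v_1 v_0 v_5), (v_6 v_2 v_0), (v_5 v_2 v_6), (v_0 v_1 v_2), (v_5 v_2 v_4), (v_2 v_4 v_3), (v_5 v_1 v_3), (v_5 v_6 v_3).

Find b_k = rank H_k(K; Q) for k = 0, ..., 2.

Take the total order v_0 < v_1 < v_2 < v_3 < v_4 < v_5 < v_6 on the vertex set. Then K (dimension 2) consists of the simplices:

  0-simplices (7): [v_0], [v_1], [v_2], [v_3], [v_4], [v_5], [v_6]
  1-simplices (18): (18 of them)
  2-simplices (12): (12 of them)

Hence C_0 ≅ Z^7, C_1 ≅ Z^18, C_2 ≅ Z^12.

The boundary map ∂_1: C_1 → C_0 maps an edge to its endpoints' difference, ∂[p,q] = q − p.
As a 7×18 matrix over Z this has rank 6, with invariant factors (1,1,1,1,1,1).

The boundary map ∂_2: C_2 → C_1 maps a triangle to the signed sum of its edges. For instance
  ∂[v_2,v_3,v_4] = [v_3,v_4] − [v_2,v_4] + [v_2,v_3],
  ∂[v_0,v_1,v_5] = [v_1,v_5] − [v_0,v_5] + [v_0,v_1].
This gives a 18×12 integer matrix of rank 12; reducing to Smith normal form yields diagonal entries (1,1,1,1,1,1,1,1,1,1,1,2).

Computing H_k = (kernel of ∂_k) / (image of ∂_{k+1}):

  H_0: rank C_0 − rank ∂_1 = 7 − 6 = 1, and the invariant factors of ∂_1 are all 1, so H_0 = Z.
  H_1: rank ker ∂_1 − rank ∂_2 = (18 − 6) − 12 = 0, and ∂_2 has invariant factor 2 > 1, so H_1 = Z_2.
  H_2: rank ker ∂_2 − rank ∂_3 = (12 − 12) − 0 = 0, and there is no ∂_3, so H_2 = 0.

As a check, the Euler characteristic is 7 − 18 + 12 = 1, which agrees with 1 − 0 + 0 = 1.

Hence the Betti numbers are b_0 = 1, b_1 = 0, b_2 = 0.

b_0 = 1, b_1 = 0, b_2 = 0.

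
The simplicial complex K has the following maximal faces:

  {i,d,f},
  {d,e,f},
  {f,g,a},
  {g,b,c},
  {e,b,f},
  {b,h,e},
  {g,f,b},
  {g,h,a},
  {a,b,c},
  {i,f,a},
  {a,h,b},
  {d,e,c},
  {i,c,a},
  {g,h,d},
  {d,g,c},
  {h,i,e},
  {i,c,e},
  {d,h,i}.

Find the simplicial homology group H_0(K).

Take the total order a < b < c < d < e < f < g < h < i on the vertex set. Then K (dimension 2) consists of the simplices:

  0-simplices (9): a, b, c, d, e, f, g, h, i
  1-simplices (27): ab, ac, af, ag, ah, ai, bc, be, bf, bg, bh, cd, ce, cg, ci, de, df, dg, dh, di, ef, eh, ei, fg, fi, gh, hi
  2-simplices (18): abc, abh, aci, afg, afi, agh, bcg, bef, beh, bfg, cde, cdg, cei, def, dfi, dgh, dhi, ehi

giving chain groups C_0 ≅ Z^9, C_1 ≅ Z^27, C_2 ≅ Z^18.

The boundary map ∂_1: C_1 → C_0 is given by ∂[p,q] = [q] − [p].
The resulting 9×27 matrix has rank 8, and its Smith normal form has invariant factors (1,1,1,1,1,1,1,1).

The boundary map ∂_2: C_2 → C_1 acts by ∂[p,q,r] = [q,r] − [p,r] + [p,q]. For instance
  ∂agh = gh − ah + ag,
  ∂abc = bc − ac + ab.
As a 27×18 matrix over Z this has rank 18, with invariant factors (1,1,1,1,1,1,1,1,1,1,1,1,1,1,1,1,1,2).

Reading off H_k = ker ∂_k / im ∂_{k+1}:

  H_0: rank C_0 − rank ∂_1 = 9 − 8 = 1, and the invariant factors of ∂_1 are all 1, so H_0 ≅ Z.

(K is a triangulation of the Klein bottle.)

H_0 = Z.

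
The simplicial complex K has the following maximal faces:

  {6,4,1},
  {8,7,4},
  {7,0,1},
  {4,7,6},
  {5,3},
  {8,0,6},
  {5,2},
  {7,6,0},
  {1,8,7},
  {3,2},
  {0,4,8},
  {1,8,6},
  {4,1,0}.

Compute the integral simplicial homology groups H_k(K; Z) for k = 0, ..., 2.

H_0 = Z^2,  H_1 = Z ⊕ Z/2,  H_2 = 0.

Fix the vertex order 0 < 1 < 2 < 3 < 4 < 5 < 6 < 7 < 8 and write every simplex with vertices in increasing order. Then dim K = 2 and the simplices of K are:

  0-simplices (9): [0], [1], [2], [3], [4], [5], [6], [7], [8]
  1-simplices (18): [0,1], [0,4], [0,6], [0,7], [0,8], [1,4], [1,6], [1,7], [1,8], [2,3], [2,5], [3,5], [4,6], [4,7], [4,8], [6,7], [6,8], [7,8]
  2-simplices (10): [0,1,4], [0,1,7], [0,4,8], [0,6,7], [0,6,8], [1,4,6], [1,6,8], [1,7,8], [4,6,7], [4,7,8]

giving chain groups C_0 ≅ Z^9, C_1 ≅ Z^18, C_2 ≅ Z^10.

The boundary map ∂_1: C_1 → C_0 maps an edge to its endpoints' difference, ∂[p,q] = q − p. For instance
  ∂[2,3] = [3] − [2].
This gives a 9×18 integer matrix of rank 7; reducing to Smith normal form yields diagonal entries (1,1,1,1,1,1,1).

The boundary map ∂_2: C_2 → C_1 acts by ∂[p,q,r] = [q,r] − [p,r] + [p,q]. For instance
  ∂[1,7,8] = [7,8] − [1,8] + [1,7],
  ∂[0,1,4] = [1,4] − [0,4] + [0,1].
This gives a 18×10 integer matrix of rank 10; reducing to Smith normal form yields diagonal entries (1,1,1,1,1,1,1,1,1,2).

Reading off H_k = ker ∂_k / im ∂_{k+1}:

  H_0: rank C_0 − rank ∂_1 = 9 − 7 = 2, and the invariant factors of ∂_1 are all 1, so H_0 ≅ Z^2.
  H_1: rank ker ∂_1 − rank ∂_2 = (18 − 7) − 10 = 1, and ∂_2 has invariant factor 2 > 1, so H_1 ≅ Z ⊕ Z/2.
  H_2: rank ker ∂_2 − rank ∂_3 = (10 − 10) − 0 = 0, and there is no ∂_3, so H_2 ≅ 0.

As a check, the Euler characteristic is 9 − 18 + 10 = 1, which agrees with 2 − 1 + 0 = 1.
(K is a triangulation of the disjoint union of the circle S^1 and the real projective plane RP^2.)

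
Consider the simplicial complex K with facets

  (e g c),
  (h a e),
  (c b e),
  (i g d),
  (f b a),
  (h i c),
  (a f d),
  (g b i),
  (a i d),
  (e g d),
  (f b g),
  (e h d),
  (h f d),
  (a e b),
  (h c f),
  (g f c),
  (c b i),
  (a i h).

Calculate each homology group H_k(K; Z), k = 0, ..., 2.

H_0 ≅ Z,  H_1 ≅ Z ⊕ Z/2Z,  H_2 = 0.

We work with the vertex ordering a < b < c < d < e < f < g < h < i. The simplices of K, each written with vertices in increasing order, are:

  0-simplices (9): a, b, c, d, e, f, g, h, i
  1-simplices (27): ab, ad, ae, af, ah, ai, bc, be, bf, bg, bi, ce, cf, cg, ch, ci, de, df, dg, dh, di, eg, eh, fg, fh, gi, hi
  2-simplices (18): abe, abf, adf, adi, aeh, ahi, bce, bci, bfg, bgi, ceg, cfg, cfh, chi, deg, deh, dfh, dgi

so the chain groups are C_0 ≅ Z^9, C_1 ≅ Z^27, C_2 ≅ Z^18.

∂_1: C_1 → C_0 maps an edge to its endpoints' difference, ∂[p,q] = q − p.
The 9×27 boundary matrix has rank 8 and Smith normal form diag(1,1,1,1,1,1,1,1).

The boundary map ∂_2: C_2 → C_1 sends each 2-simplex [p,q,r] to [q,r] − [p,r] + [p,q]. For instance
  ∂aeh = eh − ah + ae,
  ∂abf = bf − af + ab.
The resulting 27×18 matrix has rank 18, and its Smith normal form has invariant factors (1,1,1,1,1,1,1,1,1,1,1,1,1,1,1,1,1,2).

Computing H_k = (kernel of ∂_k) / (image of ∂_{k+1}):

  H_0: rank C_0 − rank ∂_1 = 9 − 8 = 1, and the invariant factors of ∂_1 are all 1, so H_0 = Z.
  H_1: rank ker ∂_1 − rank ∂_2 = (27 − 8) − 18 = 1, and ∂_2 has invariant factor 2 > 1, so H_1 = Z ⊕ Z/2Z.
  H_2: rank ker ∂_2 − rank ∂_3 = (18 − 18) − 0 = 0, and there is no ∂_3, so H_2 = 0.

As a check, the Euler characteristic is 9 − 27 + 18 = 0, which agrees with 1 − 1 + 0 = 0.
(K is a triangulation of the Klein bottle.)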